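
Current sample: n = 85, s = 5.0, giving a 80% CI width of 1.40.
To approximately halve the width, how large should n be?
n ≈ 340

CI width ∝ 1/√n
To reduce width by factor 2, need √n to grow by 2 → need 2² = 4 times as many samples.

Current: n = 85, width = 1.40
New: n = 340, width ≈ 0.70

Width reduced by factor of 1.40/0.70 = 2.00.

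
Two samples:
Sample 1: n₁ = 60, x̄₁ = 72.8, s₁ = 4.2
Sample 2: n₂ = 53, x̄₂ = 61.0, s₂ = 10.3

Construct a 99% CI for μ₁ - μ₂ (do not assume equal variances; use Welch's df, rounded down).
(7.78, 15.82)

Difference: x̄₁ - x̄₂ = 11.80
SE = √(s₁²/n₁ + s₂²/n₂) = √(4.2²/60 + 10.3²/53) = 1.5152
df = 67.12 → 67 (Welch–Satterthwaite, rounded down)
t* = 2.651

CI: 11.80 ± 2.651 · 1.5152 = 11.80 ± 4.02 = (7.78, 15.82)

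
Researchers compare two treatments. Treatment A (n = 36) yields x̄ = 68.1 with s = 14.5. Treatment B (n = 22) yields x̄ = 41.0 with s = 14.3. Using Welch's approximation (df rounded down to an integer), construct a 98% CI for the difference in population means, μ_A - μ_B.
(17.72, 36.48)

Difference: x̄₁ - x̄₂ = 27.10
SE = √(s₁²/n₁ + s₂²/n₂) = √(14.5²/36 + 14.3²/22) = 3.8904
df = 45.02 → 45 (Welch–Satterthwaite, rounded down)
t* = 2.412

CI: 27.10 ± 2.412 · 3.8904 = 27.10 ± 9.38 = (17.72, 36.48)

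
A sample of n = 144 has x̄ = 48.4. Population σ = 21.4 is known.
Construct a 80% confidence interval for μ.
(46.11, 50.69)

z-interval (σ known):
z* = 1.282 for 80% confidence

Margin of error = z* · σ/√n = 1.282 · 21.4/√144 = 2.29

CI: (48.4 - 2.29, 48.4 + 2.29) = (46.11, 50.69)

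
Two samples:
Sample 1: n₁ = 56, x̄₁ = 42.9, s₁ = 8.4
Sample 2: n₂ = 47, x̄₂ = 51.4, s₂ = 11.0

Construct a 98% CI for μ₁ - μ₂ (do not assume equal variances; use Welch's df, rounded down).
(-13.14, -3.86)

Difference: x̄₁ - x̄₂ = -8.50
SE = √(s₁²/n₁ + s₂²/n₂) = √(8.4²/56 + 11.0²/47) = 1.9582
df = 85.01 → 85 (Welch–Satterthwaite, rounded down)
t* = 2.371

CI: -8.50 ± 2.371 · 1.9582 = -8.50 ± 4.64 = (-13.14, -3.86)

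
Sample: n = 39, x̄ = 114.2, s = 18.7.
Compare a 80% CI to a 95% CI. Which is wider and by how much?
95% CI is wider by 4.31

df = 38
80% CI: t* = 1.304, (110.30, 118.10), width = 2 · t* · s/√n = 7.81
95% CI: t* = 2.024, (108.14, 120.26), width = 2 · t* · s/√n = 12.12

The 95% CI is wider by 12.12 - 7.81 = 4.31.
Higher confidence requires a wider interval.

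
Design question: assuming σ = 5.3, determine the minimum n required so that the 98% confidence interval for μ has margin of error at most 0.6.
n ≥ 423

For margin E ≤ 0.6:
n ≥ (z* · σ / E)²
n ≥ (2.326 · 5.3 / 0.6)²
n ≥ 422.15

Minimum n = 423 (rounding up)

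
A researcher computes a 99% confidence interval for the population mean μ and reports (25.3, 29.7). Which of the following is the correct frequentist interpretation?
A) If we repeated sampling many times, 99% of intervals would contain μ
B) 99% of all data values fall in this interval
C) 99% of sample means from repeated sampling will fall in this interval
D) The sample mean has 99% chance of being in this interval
A

A) Correct — this is the frequentist long-run coverage interpretation.
B) Wrong — a CI is about the parameter μ, not individual data values.
C) Wrong — coverage applies to intervals containing μ, not to future x̄ values.
D) Wrong — x̄ is observed and sits in the interval by construction.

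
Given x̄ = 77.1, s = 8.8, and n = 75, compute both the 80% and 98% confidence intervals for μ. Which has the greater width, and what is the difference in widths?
98% CI is wider by 2.20

df = 74
80% CI: t* = 1.293, (75.79, 78.41), width = 2 · t* · s/√n = 2.63
98% CI: t* = 2.378, (74.68, 79.52), width = 2 · t* · s/√n = 4.83

The 98% CI is wider by 4.83 - 2.63 = 2.20.
Higher confidence requires a wider interval.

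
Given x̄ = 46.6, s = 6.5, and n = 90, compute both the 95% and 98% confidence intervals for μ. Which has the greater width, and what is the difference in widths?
98% CI is wider by 0.53

df = 89
95% CI: t* = 1.987, (45.24, 47.96), width = 2 · t* · s/√n = 2.72
98% CI: t* = 2.369, (44.98, 48.22), width = 2 · t* · s/√n = 3.25

The 98% CI is wider by 3.25 - 2.72 = 0.53.
Higher confidence requires a wider interval.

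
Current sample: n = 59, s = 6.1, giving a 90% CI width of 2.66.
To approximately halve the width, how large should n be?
n ≈ 236

CI width ∝ 1/√n
To reduce width by factor 2, need √n to grow by 2 → need 2² = 4 times as many samples.

Current: n = 59, width = 2.66
New: n = 236, width ≈ 1.31

Width reduced by factor of 2.66/1.31 = 2.03.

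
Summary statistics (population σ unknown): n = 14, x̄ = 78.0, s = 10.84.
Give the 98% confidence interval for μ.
(70.32, 85.68)

t-interval (σ unknown):
df = n - 1 = 13
t* = 2.650 for 98% confidence

Margin of error = t* · s/√n = 2.650 · 10.84/√14 = 7.68

CI: (70.32, 85.68)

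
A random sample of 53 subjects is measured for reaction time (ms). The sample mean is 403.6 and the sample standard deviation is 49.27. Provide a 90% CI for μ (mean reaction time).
(392.26, 414.94)

t-interval (σ unknown):
df = n - 1 = 52
t* = 1.675 for 90% confidence

Margin of error = t* · s/√n = 1.675 · 49.27/√53 = 11.34

CI: (392.26, 414.94)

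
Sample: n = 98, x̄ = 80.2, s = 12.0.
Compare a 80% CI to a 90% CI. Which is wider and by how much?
90% CI is wider by 0.90

df = 97
80% CI: t* = 1.290, (78.64, 81.76), width = 2 · t* · s/√n = 3.13
90% CI: t* = 1.661, (78.19, 82.21), width = 2 · t* · s/√n = 4.03

The 90% CI is wider by 4.03 - 3.13 = 0.90.
Higher confidence requires a wider interval.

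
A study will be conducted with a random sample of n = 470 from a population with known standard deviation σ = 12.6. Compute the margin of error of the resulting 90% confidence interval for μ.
Margin of error = 0.96

Margin of error = z* · σ/√n
= 1.645 · 12.6/√470
= 1.645 · 12.6/21.6795
= 0.96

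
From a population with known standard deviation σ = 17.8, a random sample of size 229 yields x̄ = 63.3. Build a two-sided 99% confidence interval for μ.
(60.27, 66.33)

z-interval (σ known):
z* = 2.576 for 99% confidence

Margin of error = z* · σ/√n = 2.576 · 17.8/√229 = 3.03

CI: (63.3 - 3.03, 63.3 + 3.03) = (60.27, 66.33)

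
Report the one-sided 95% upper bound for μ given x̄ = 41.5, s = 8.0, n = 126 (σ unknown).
μ ≤ 42.68

Upper bound (one-sided):
t* = 1.657 (one-sided for 95%)
Upper bound = x̄ + t* · s/√n = 41.5 + 1.657 · 8.0/√126 = 42.68

We are 95% confident that μ ≤ 42.68.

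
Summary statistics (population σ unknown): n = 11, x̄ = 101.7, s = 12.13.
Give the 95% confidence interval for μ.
(93.55, 109.85)

t-interval (σ unknown):
df = n - 1 = 10
t* = 2.228 for 95% confidence

Margin of error = t* · s/√n = 2.228 · 12.13/√11 = 8.15

CI: (93.55, 109.85)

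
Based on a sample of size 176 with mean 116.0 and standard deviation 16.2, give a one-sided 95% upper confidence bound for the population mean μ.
μ ≤ 118.02

Upper bound (one-sided):
t* = 1.654 (one-sided for 95%)
Upper bound = x̄ + t* · s/√n = 116.0 + 1.654 · 16.2/√176 = 118.02

We are 95% confident that μ ≤ 118.02.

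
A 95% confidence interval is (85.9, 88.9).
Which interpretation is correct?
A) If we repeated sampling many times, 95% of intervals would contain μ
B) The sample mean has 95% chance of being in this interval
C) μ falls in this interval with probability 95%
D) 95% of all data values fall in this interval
A

A) Correct — this is the frequentist long-run coverage interpretation.
B) Wrong — x̄ is observed and sits in the interval by construction.
C) Wrong — μ is fixed; the randomness lives in the interval, not in μ.
D) Wrong — a CI is about the parameter μ, not individual data values.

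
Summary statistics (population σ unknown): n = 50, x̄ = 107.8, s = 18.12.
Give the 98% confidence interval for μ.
(101.64, 113.96)

t-interval (σ unknown):
df = n - 1 = 49
t* = 2.405 for 98% confidence

Margin of error = t* · s/√n = 2.405 · 18.12/√50 = 6.16

CI: (101.64, 113.96)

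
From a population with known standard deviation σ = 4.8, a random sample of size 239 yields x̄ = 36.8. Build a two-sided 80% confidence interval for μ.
(36.40, 37.20)

z-interval (σ known):
z* = 1.282 for 80% confidence

Margin of error = z* · σ/√n = 1.282 · 4.8/√239 = 0.40

CI: (36.8 - 0.40, 36.8 + 0.40) = (36.40, 37.20)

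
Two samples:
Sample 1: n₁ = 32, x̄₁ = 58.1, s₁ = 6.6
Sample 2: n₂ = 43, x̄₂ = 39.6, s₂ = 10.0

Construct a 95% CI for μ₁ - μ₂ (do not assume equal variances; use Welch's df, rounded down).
(14.67, 22.33)

Difference: x̄₁ - x̄₂ = 18.50
SE = √(s₁²/n₁ + s₂²/n₂) = √(6.6²/32 + 10.0²/43) = 1.9201
df = 72.09 → 72 (Welch–Satterthwaite, rounded down)
t* = 1.993

CI: 18.50 ± 1.993 · 1.9201 = 18.50 ± 3.83 = (14.67, 22.33)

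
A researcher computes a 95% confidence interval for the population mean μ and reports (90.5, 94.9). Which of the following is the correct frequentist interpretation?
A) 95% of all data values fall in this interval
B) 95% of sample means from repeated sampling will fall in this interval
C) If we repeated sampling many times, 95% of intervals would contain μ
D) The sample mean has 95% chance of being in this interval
C

A) Wrong — a CI is about the parameter μ, not individual data values.
B) Wrong — coverage applies to intervals containing μ, not to future x̄ values.
C) Correct — this is the frequentist long-run coverage interpretation.
D) Wrong — x̄ is observed and sits in the interval by construction.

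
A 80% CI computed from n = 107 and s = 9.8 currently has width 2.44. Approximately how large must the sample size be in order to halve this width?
n ≈ 428

CI width ∝ 1/√n
To reduce width by factor 2, need √n to grow by 2 → need 2² = 4 times as many samples.

Current: n = 107, width = 2.44
New: n = 428, width ≈ 1.22

Width reduced by factor of 2.44/1.22 = 2.00.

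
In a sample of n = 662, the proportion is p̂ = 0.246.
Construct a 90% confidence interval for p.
(0.218, 0.274)

Proportion CI:
SE = √(p̂(1-p̂)/n) = √(0.246 · 0.754 / 662) = 0.01674

z* = 1.645
Margin = z* · SE = 1.645 · 0.01674 = 0.0275

CI: 0.246 ± 0.0275 = (0.218, 0.274)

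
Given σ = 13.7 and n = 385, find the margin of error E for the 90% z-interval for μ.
Margin of error = 1.15

Margin of error = z* · σ/√n
= 1.645 · 13.7/√385
= 1.645 · 13.7/19.6214
= 1.15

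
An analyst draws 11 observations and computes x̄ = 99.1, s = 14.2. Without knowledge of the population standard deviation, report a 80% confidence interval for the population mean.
(93.23, 104.97)

t-interval (σ unknown):
df = n - 1 = 10
t* = 1.372 for 80% confidence

Margin of error = t* · s/√n = 1.372 · 14.2/√11 = 5.87

CI: (93.23, 104.97)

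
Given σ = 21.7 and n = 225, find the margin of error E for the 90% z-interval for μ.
Margin of error = 2.38

Margin of error = z* · σ/√n
= 1.645 · 21.7/√225
= 1.645 · 21.7/15.0000
= 2.38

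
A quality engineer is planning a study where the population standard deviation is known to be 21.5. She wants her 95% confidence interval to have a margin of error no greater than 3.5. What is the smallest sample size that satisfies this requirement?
n ≥ 145

For margin E ≤ 3.5:
n ≥ (z* · σ / E)²
n ≥ (1.960 · 21.5 / 3.5)²
n ≥ 144.96

Minimum n = 145 (rounding up)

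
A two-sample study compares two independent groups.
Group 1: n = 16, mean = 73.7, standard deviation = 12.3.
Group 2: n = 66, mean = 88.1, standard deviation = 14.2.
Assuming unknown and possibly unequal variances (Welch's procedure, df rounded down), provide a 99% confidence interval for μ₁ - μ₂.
(-24.26, -4.54)

Difference: x̄₁ - x̄₂ = -14.40
SE = √(s₁²/n₁ + s₂²/n₂) = √(12.3²/16 + 14.2²/66) = 3.5371
df = 25.64 → 25 (Welch–Satterthwaite, rounded down)
t* = 2.787

CI: -14.40 ± 2.787 · 3.5371 = -14.40 ± 9.86 = (-24.26, -4.54)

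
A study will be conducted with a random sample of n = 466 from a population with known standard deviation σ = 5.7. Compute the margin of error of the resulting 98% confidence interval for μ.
Margin of error = 0.61

Margin of error = z* · σ/√n
= 2.326 · 5.7/√466
= 2.326 · 5.7/21.5870
= 0.61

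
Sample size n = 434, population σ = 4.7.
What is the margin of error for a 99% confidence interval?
Margin of error = 0.58

Margin of error = z* · σ/√n
= 2.576 · 4.7/√434
= 2.576 · 4.7/20.8327
= 0.58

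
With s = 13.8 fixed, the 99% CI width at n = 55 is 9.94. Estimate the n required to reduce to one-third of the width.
n ≈ 495

CI width ∝ 1/√n
To reduce width by factor 3, need √n to grow by 3 → need 3² = 9 times as many samples.

Current: n = 55, width = 9.94
New: n = 495, width ≈ 3.21

Width reduced by factor of 9.94/3.21 = 3.10.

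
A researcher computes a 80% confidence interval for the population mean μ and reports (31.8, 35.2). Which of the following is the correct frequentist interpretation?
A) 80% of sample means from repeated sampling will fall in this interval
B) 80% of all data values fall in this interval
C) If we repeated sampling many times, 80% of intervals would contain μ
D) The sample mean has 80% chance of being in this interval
C

A) Wrong — coverage applies to intervals containing μ, not to future x̄ values.
B) Wrong — a CI is about the parameter μ, not individual data values.
C) Correct — this is the frequentist long-run coverage interpretation.
D) Wrong — x̄ is observed and sits in the interval by construction.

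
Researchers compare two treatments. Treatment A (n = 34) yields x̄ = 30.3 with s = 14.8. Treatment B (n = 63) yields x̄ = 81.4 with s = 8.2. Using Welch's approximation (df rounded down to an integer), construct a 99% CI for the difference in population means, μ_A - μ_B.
(-58.48, -43.72)

Difference: x̄₁ - x̄₂ = -51.10
SE = √(s₁²/n₁ + s₂²/n₂) = √(14.8²/34 + 8.2²/63) = 2.7404
df = 44.19 → 44 (Welch–Satterthwaite, rounded down)
t* = 2.692

CI: -51.10 ± 2.692 · 2.7404 = -51.10 ± 7.38 = (-58.48, -43.72)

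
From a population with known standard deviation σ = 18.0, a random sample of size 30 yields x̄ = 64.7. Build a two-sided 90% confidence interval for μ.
(59.29, 70.11)

z-interval (σ known):
z* = 1.645 for 90% confidence

Margin of error = z* · σ/√n = 1.645 · 18.0/√30 = 5.41

CI: (64.7 - 5.41, 64.7 + 5.41) = (59.29, 70.11)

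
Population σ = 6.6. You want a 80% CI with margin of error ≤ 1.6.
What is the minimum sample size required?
n ≥ 28

For margin E ≤ 1.6:
n ≥ (z* · σ / E)²
n ≥ (1.282 · 6.6 / 1.6)²
n ≥ 27.97

Minimum n = 28 (rounding up)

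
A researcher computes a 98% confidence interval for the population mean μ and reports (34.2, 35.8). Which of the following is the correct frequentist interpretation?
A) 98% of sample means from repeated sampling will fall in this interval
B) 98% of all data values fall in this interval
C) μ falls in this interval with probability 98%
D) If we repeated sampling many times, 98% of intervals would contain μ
D

A) Wrong — coverage applies to intervals containing μ, not to future x̄ values.
B) Wrong — a CI is about the parameter μ, not individual data values.
C) Wrong — μ is fixed; the randomness lives in the interval, not in μ.
D) Correct — this is the frequentist long-run coverage interpretation.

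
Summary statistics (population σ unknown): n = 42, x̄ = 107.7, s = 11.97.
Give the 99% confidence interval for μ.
(102.71, 112.69)

t-interval (σ unknown):
df = n - 1 = 41
t* = 2.701 for 99% confidence

Margin of error = t* · s/√n = 2.701 · 11.97/√42 = 4.99

CI: (102.71, 112.69)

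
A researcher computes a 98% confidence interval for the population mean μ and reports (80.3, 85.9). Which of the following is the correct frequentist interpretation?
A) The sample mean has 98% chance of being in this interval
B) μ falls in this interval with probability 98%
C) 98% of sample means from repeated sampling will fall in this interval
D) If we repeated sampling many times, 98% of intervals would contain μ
D

A) Wrong — x̄ is observed and sits in the interval by construction.
B) Wrong — μ is fixed; the randomness lives in the interval, not in μ.
C) Wrong — coverage applies to intervals containing μ, not to future x̄ values.
D) Correct — this is the frequentist long-run coverage interpretation.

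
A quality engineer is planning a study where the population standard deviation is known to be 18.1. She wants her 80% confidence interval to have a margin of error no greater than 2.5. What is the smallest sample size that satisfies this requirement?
n ≥ 87

For margin E ≤ 2.5:
n ≥ (z* · σ / E)²
n ≥ (1.282 · 18.1 / 2.5)²
n ≥ 86.15

Minimum n = 87 (rounding up)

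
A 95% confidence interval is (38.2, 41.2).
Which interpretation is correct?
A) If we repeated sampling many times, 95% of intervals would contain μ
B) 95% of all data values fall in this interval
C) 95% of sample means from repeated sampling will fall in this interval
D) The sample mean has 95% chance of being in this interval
A

A) Correct — this is the frequentist long-run coverage interpretation.
B) Wrong — a CI is about the parameter μ, not individual data values.
C) Wrong — coverage applies to intervals containing μ, not to future x̄ values.
D) Wrong — x̄ is observed and sits in the interval by construction.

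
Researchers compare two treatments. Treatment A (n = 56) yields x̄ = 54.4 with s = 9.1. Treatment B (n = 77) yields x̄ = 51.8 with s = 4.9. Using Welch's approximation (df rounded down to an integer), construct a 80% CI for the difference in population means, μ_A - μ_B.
(0.87, 4.33)

Difference: x̄₁ - x̄₂ = 2.60
SE = √(s₁²/n₁ + s₂²/n₂) = √(9.1²/56 + 4.9²/77) = 1.3381
df = 78.13 → 78 (Welch–Satterthwaite, rounded down)
t* = 1.292

CI: 2.60 ± 1.292 · 1.3381 = 2.60 ± 1.73 = (0.87, 4.33)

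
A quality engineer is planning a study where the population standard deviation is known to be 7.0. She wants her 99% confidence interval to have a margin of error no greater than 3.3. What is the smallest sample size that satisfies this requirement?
n ≥ 30

For margin E ≤ 3.3:
n ≥ (z* · σ / E)²
n ≥ (2.576 · 7.0 / 3.3)²
n ≥ 29.86

Minimum n = 30 (rounding up)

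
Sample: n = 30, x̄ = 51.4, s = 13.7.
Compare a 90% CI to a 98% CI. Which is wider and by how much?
98% CI is wider by 3.82

df = 29
90% CI: t* = 1.699, (47.15, 55.65), width = 2 · t* · s/√n = 8.50
98% CI: t* = 2.462, (45.24, 57.56), width = 2 · t* · s/√n = 12.32

The 98% CI is wider by 12.32 - 8.50 = 3.82.
Higher confidence requires a wider interval.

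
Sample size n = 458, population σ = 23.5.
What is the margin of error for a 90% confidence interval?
Margin of error = 1.81

Margin of error = z* · σ/√n
= 1.645 · 23.5/√458
= 1.645 · 23.5/21.4009
= 1.81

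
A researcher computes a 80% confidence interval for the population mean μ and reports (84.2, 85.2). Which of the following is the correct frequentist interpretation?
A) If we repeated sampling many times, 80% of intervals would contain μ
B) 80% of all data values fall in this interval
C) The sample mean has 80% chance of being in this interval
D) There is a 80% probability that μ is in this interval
A

A) Correct — this is the frequentist long-run coverage interpretation.
B) Wrong — a CI is about the parameter μ, not individual data values.
C) Wrong — x̄ is observed and sits in the interval by construction.
D) Wrong — μ is fixed; the randomness lives in the interval, not in μ.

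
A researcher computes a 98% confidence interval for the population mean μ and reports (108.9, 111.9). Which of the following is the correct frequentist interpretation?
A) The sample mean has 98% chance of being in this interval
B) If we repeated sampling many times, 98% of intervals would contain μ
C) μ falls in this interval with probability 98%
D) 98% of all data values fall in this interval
B

A) Wrong — x̄ is observed and sits in the interval by construction.
B) Correct — this is the frequentist long-run coverage interpretation.
C) Wrong — μ is fixed; the randomness lives in the interval, not in μ.
D) Wrong — a CI is about the parameter μ, not individual data values.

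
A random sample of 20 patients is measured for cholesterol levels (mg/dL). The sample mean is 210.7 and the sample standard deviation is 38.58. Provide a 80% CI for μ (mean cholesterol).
(199.24, 222.16)

t-interval (σ unknown):
df = n - 1 = 19
t* = 1.328 for 80% confidence

Margin of error = t* · s/√n = 1.328 · 38.58/√20 = 11.46

CI: (199.24, 222.16)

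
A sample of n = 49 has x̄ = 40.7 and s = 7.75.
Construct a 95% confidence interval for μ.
(38.47, 42.93)

t-interval (σ unknown):
df = n - 1 = 48
t* = 2.011 for 95% confidence

Margin of error = t* · s/√n = 2.011 · 7.75/√49 = 2.23

CI: (38.47, 42.93)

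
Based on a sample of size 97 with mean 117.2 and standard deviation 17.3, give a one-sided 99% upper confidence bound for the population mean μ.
μ ≤ 121.36

Upper bound (one-sided):
t* = 2.366 (one-sided for 99%)
Upper bound = x̄ + t* · s/√n = 117.2 + 2.366 · 17.3/√97 = 121.36

We are 99% confident that μ ≤ 121.36.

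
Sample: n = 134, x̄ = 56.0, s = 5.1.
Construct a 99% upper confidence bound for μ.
μ ≤ 57.04

Upper bound (one-sided):
t* = 2.355 (one-sided for 99%)
Upper bound = x̄ + t* · s/√n = 56.0 + 2.355 · 5.1/√134 = 57.04

We are 99% confident that μ ≤ 57.04.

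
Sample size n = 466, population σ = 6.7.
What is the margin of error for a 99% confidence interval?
Margin of error = 0.80

Margin of error = z* · σ/√n
= 2.576 · 6.7/√466
= 2.576 · 6.7/21.5870
= 0.80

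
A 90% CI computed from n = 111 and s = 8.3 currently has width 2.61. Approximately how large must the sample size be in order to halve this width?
n ≈ 444

CI width ∝ 1/√n
To reduce width by factor 2, need √n to grow by 2 → need 2² = 4 times as many samples.

Current: n = 111, width = 2.61
New: n = 444, width ≈ 1.30

Width reduced by factor of 2.61/1.30 = 2.01.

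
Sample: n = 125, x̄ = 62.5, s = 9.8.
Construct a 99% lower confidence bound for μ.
μ ≥ 60.43

Lower bound (one-sided):
t* = 2.357 (one-sided for 99%)
Lower bound = x̄ - t* · s/√n = 62.5 - 2.357 · 9.8/√125 = 60.43

We are 99% confident that μ ≥ 60.43.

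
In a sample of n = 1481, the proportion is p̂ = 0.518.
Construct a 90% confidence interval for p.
(0.497, 0.539)

Proportion CI:
SE = √(p̂(1-p̂)/n) = √(0.518 · 0.482 / 1481) = 0.01298

z* = 1.645
Margin = z* · SE = 1.645 · 0.01298 = 0.0214

CI: 0.518 ± 0.0214 = (0.497, 0.539)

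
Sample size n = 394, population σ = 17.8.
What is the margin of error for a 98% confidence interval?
Margin of error = 2.09

Margin of error = z* · σ/√n
= 2.326 · 17.8/√394
= 2.326 · 17.8/19.8494
= 2.09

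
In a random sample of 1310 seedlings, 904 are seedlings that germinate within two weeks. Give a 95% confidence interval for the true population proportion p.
(0.665, 0.715)

Proportion CI:
p̂ = 904/1310 = 0.69008
SE = √(p̂(1-p̂)/n) = √(0.69008 · 0.30992 / 1310) = 0.01278

z* = 1.960
Margin = z* · SE = 1.960 · 0.01278 = 0.0250

CI: 0.69008 ± 0.0250 = (0.665, 0.715)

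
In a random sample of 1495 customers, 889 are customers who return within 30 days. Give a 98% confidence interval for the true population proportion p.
(0.565, 0.624)

Proportion CI:
p̂ = 889/1495 = 0.59465
SE = √(p̂(1-p̂)/n) = √(0.59465 · 0.40535 / 1495) = 0.01270

z* = 2.326
Margin = z* · SE = 2.326 · 0.01270 = 0.0295

CI: 0.59465 ± 0.0295 = (0.565, 0.624)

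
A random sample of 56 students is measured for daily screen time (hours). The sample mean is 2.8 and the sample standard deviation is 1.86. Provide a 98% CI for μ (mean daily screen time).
(2.20, 3.40)

t-interval (σ unknown):
df = n - 1 = 55
t* = 2.396 for 98% confidence

Margin of error = t* · s/√n = 2.396 · 1.86/√56 = 0.60

CI: (2.20, 3.40)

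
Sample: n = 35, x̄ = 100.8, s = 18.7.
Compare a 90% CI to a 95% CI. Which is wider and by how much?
95% CI is wider by 2.16

df = 34
90% CI: t* = 1.691, (95.45, 106.15), width = 2 · t* · s/√n = 10.69
95% CI: t* = 2.032, (94.38, 107.22), width = 2 · t* · s/√n = 12.85

The 95% CI is wider by 12.85 - 10.69 = 2.16.
Higher confidence requires a wider interval.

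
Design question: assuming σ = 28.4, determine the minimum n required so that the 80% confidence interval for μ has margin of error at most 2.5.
n ≥ 213

For margin E ≤ 2.5:
n ≥ (z* · σ / E)²
n ≥ (1.282 · 28.4 / 2.5)²
n ≥ 212.10

Minimum n = 213 (rounding up)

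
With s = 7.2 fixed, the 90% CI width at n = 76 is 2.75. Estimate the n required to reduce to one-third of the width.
n ≈ 684

CI width ∝ 1/√n
To reduce width by factor 3, need √n to grow by 3 → need 3² = 9 times as many samples.

Current: n = 76, width = 2.75
New: n = 684, width ≈ 0.91

Width reduced by factor of 2.75/0.91 = 3.02.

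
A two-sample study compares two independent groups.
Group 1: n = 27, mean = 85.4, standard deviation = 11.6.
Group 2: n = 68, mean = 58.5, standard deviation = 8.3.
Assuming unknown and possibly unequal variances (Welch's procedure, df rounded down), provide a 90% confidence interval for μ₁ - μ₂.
(22.77, 31.03)

Difference: x̄₁ - x̄₂ = 26.90
SE = √(s₁²/n₁ + s₂²/n₂) = √(11.6²/27 + 8.3²/68) = 2.4488
df = 37.05 → 37 (Welch–Satterthwaite, rounded down)
t* = 1.687

CI: 26.90 ± 1.687 · 2.4488 = 26.90 ± 4.13 = (22.77, 31.03)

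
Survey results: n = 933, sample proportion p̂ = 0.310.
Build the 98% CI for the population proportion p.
(0.275, 0.345)

Proportion CI:
SE = √(p̂(1-p̂)/n) = √(0.310 · 0.690 / 933) = 0.01514

z* = 2.326
Margin = z* · SE = 2.326 · 0.01514 = 0.0352

CI: 0.310 ± 0.0352 = (0.275, 0.345)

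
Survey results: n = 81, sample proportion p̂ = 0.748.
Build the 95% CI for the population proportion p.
(0.653, 0.843)

Proportion CI:
SE = √(p̂(1-p̂)/n) = √(0.748 · 0.252 / 81) = 0.04824

z* = 1.960
Margin = z* · SE = 1.960 · 0.04824 = 0.0946

CI: 0.748 ± 0.0946 = (0.653, 0.843)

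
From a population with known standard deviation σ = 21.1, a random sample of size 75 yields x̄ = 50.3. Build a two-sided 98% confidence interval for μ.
(44.63, 55.97)

z-interval (σ known):
z* = 2.326 for 98% confidence

Margin of error = z* · σ/√n = 2.326 · 21.1/√75 = 5.67

CI: (50.3 - 5.67, 50.3 + 5.67) = (44.63, 55.97)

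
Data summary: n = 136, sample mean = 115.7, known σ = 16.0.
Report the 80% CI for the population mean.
(113.94, 117.46)

z-interval (σ known):
z* = 1.282 for 80% confidence

Margin of error = z* · σ/√n = 1.282 · 16.0/√136 = 1.76

CI: (115.7 - 1.76, 115.7 + 1.76) = (113.94, 117.46)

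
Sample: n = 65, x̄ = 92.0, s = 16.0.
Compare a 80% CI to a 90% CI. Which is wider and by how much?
90% CI is wider by 1.48

df = 64
80% CI: t* = 1.295, (89.43, 94.57), width = 2 · t* · s/√n = 5.14
90% CI: t* = 1.669, (88.69, 95.31), width = 2 · t* · s/√n = 6.62

The 90% CI is wider by 6.62 - 5.14 = 1.48.
Higher confidence requires a wider interval.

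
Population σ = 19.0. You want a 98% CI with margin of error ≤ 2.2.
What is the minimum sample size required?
n ≥ 404

For margin E ≤ 2.2:
n ≥ (z* · σ / E)²
n ≥ (2.326 · 19.0 / 2.2)²
n ≥ 403.54

Minimum n = 404 (rounding up)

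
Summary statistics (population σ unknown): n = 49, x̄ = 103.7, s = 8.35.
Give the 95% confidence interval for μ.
(101.30, 106.10)

t-interval (σ unknown):
df = n - 1 = 48
t* = 2.011 for 95% confidence

Margin of error = t* · s/√n = 2.011 · 8.35/√49 = 2.40

CI: (101.30, 106.10)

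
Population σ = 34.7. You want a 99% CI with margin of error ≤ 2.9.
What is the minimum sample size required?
n ≥ 951

For margin E ≤ 2.9:
n ≥ (z* · σ / E)²
n ≥ (2.576 · 34.7 / 2.9)²
n ≥ 950.07

Minimum n = 951 (rounding up)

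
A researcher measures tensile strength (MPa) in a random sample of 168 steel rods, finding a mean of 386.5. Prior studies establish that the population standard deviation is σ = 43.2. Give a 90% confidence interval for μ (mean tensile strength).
(381.02, 391.98)

z-interval (σ known):
z* = 1.645 for 90% confidence

Margin of error = z* · σ/√n = 1.645 · 43.2/√168 = 5.48

CI: (386.5 - 5.48, 386.5 + 5.48) = (381.02, 391.98)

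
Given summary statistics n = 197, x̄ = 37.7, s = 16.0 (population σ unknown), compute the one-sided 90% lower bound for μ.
μ ≥ 36.23

Lower bound (one-sided):
t* = 1.286 (one-sided for 90%)
Lower bound = x̄ - t* · s/√n = 37.7 - 1.286 · 16.0/√197 = 36.23

We are 90% confident that μ ≥ 36.23.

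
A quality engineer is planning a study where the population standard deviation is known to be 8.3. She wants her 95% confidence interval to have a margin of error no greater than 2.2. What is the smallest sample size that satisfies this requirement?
n ≥ 55

For margin E ≤ 2.2:
n ≥ (z* · σ / E)²
n ≥ (1.960 · 8.3 / 2.2)²
n ≥ 54.68

Minimum n = 55 (rounding up)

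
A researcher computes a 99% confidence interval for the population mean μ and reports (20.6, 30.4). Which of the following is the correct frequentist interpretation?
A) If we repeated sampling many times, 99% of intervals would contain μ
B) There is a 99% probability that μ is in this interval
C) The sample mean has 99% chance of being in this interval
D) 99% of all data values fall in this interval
A

A) Correct — this is the frequentist long-run coverage interpretation.
B) Wrong — μ is fixed; the randomness lives in the interval, not in μ.
C) Wrong — x̄ is observed and sits in the interval by construction.
D) Wrong — a CI is about the parameter μ, not individual data values.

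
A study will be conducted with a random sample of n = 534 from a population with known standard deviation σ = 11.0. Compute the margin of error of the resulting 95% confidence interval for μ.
Margin of error = 0.93

Margin of error = z* · σ/√n
= 1.960 · 11.0/√534
= 1.960 · 11.0/23.1084
= 0.93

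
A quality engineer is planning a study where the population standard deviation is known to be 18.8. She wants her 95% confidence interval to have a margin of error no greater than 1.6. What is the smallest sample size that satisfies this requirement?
n ≥ 531

For margin E ≤ 1.6:
n ≥ (z* · σ / E)²
n ≥ (1.960 · 18.8 / 1.6)²
n ≥ 530.38

Minimum n = 531 (rounding up)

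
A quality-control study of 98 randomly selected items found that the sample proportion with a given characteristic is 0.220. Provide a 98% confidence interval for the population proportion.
(0.123, 0.317)

Proportion CI:
SE = √(p̂(1-p̂)/n) = √(0.220 · 0.780 / 98) = 0.04185

z* = 2.326
Margin = z* · SE = 2.326 · 0.04185 = 0.0973

CI: 0.220 ± 0.0973 = (0.123, 0.317)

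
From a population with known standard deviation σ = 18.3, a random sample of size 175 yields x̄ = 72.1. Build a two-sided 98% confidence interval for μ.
(68.88, 75.32)

z-interval (σ known):
z* = 2.326 for 98% confidence

Margin of error = z* · σ/√n = 2.326 · 18.3/√175 = 3.22

CI: (72.1 - 3.22, 72.1 + 3.22) = (68.88, 75.32)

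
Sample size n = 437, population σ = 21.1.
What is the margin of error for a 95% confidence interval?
Margin of error = 1.98

Margin of error = z* · σ/√n
= 1.960 · 21.1/√437
= 1.960 · 21.1/20.9045
= 1.98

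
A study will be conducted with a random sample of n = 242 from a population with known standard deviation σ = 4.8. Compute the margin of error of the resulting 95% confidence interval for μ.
Margin of error = 0.60

Margin of error = z* · σ/√n
= 1.960 · 4.8/√242
= 1.960 · 4.8/15.5563
= 0.60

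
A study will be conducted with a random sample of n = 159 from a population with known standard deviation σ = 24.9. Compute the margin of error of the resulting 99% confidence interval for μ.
Margin of error = 5.09

Margin of error = z* · σ/√n
= 2.576 · 24.9/√159
= 2.576 · 24.9/12.6095
= 5.09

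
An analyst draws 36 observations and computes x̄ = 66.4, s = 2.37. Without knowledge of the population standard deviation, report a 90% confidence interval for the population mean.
(65.73, 67.07)

t-interval (σ unknown):
df = n - 1 = 35
t* = 1.690 for 90% confidence

Margin of error = t* · s/√n = 1.690 · 2.37/√36 = 0.67

CI: (65.73, 67.07)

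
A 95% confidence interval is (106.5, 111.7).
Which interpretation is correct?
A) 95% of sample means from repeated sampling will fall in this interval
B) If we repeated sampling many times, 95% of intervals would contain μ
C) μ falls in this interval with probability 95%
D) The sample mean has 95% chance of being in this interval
B

A) Wrong — coverage applies to intervals containing μ, not to future x̄ values.
B) Correct — this is the frequentist long-run coverage interpretation.
C) Wrong — μ is fixed; the randomness lives in the interval, not in μ.
D) Wrong — x̄ is observed and sits in the interval by construction.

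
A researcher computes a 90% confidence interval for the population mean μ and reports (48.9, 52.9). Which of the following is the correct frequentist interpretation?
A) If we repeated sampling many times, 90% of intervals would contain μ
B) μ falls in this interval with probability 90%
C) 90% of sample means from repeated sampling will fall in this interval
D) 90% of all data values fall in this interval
A

A) Correct — this is the frequentist long-run coverage interpretation.
B) Wrong — μ is fixed; the randomness lives in the interval, not in μ.
C) Wrong — coverage applies to intervals containing μ, not to future x̄ values.
D) Wrong — a CI is about the parameter μ, not individual data values.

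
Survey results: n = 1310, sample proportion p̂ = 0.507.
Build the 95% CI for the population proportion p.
(0.480, 0.534)

Proportion CI:
SE = √(p̂(1-p̂)/n) = √(0.507 · 0.493 / 1310) = 0.01381

z* = 1.960
Margin = z* · SE = 1.960 · 0.01381 = 0.0271

CI: 0.507 ± 0.0271 = (0.480, 0.534)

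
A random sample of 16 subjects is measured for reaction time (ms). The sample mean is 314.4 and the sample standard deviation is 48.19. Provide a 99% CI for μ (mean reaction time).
(278.90, 349.90)

t-interval (σ unknown):
df = n - 1 = 15
t* = 2.947 for 99% confidence

Margin of error = t* · s/√n = 2.947 · 48.19/√16 = 35.50

CI: (278.90, 349.90)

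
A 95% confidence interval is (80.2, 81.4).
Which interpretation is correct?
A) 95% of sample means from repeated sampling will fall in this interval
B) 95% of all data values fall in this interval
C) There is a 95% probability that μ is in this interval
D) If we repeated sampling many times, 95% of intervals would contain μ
D

A) Wrong — coverage applies to intervals containing μ, not to future x̄ values.
B) Wrong — a CI is about the parameter μ, not individual data values.
C) Wrong — μ is fixed; the randomness lives in the interval, not in μ.
D) Correct — this is the frequentist long-run coverage interpretation.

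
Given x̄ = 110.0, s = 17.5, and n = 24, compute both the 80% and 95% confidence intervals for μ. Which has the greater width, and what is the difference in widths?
95% CI is wider by 5.36

df = 23
80% CI: t* = 1.319, (105.29, 114.71), width = 2 · t* · s/√n = 9.42
95% CI: t* = 2.069, (102.61, 117.39), width = 2 · t* · s/√n = 14.78

The 95% CI is wider by 14.78 - 9.42 = 5.36.
Higher confidence requires a wider interval.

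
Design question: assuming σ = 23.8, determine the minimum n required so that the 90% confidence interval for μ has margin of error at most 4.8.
n ≥ 67

For margin E ≤ 4.8:
n ≥ (z* · σ / E)²
n ≥ (1.645 · 23.8 / 4.8)²
n ≥ 66.53

Minimum n = 67 (rounding up)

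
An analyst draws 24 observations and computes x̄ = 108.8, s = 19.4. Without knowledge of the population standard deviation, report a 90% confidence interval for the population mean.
(102.01, 115.59)

t-interval (σ unknown):
df = n - 1 = 23
t* = 1.714 for 90% confidence

Margin of error = t* · s/√n = 1.714 · 19.4/√24 = 6.79

CI: (102.01, 115.59)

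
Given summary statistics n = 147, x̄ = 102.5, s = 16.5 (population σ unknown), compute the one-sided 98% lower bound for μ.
μ ≥ 99.68

Lower bound (one-sided):
t* = 2.072 (one-sided for 98%)
Lower bound = x̄ - t* · s/√n = 102.5 - 2.072 · 16.5/√147 = 99.68

We are 98% confident that μ ≥ 99.68.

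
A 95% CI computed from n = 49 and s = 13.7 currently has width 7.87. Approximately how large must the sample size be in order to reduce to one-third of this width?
n ≈ 441

CI width ∝ 1/√n
To reduce width by factor 3, need √n to grow by 3 → need 3² = 9 times as many samples.

Current: n = 49, width = 7.87
New: n = 441, width ≈ 2.56

Width reduced by factor of 7.87/2.56 = 3.07.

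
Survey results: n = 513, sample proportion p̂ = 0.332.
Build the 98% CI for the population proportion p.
(0.284, 0.380)

Proportion CI:
SE = √(p̂(1-p̂)/n) = √(0.332 · 0.668 / 513) = 0.02079

z* = 2.326
Margin = z* · SE = 2.326 · 0.02079 = 0.0484

CI: 0.332 ± 0.0484 = (0.284, 0.380)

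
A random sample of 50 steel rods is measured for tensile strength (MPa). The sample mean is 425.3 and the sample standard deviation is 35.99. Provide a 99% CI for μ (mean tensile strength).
(411.66, 438.94)

t-interval (σ unknown):
df = n - 1 = 49
t* = 2.680 for 99% confidence

Margin of error = t* · s/√n = 2.680 · 35.99/√50 = 13.64

CI: (411.66, 438.94)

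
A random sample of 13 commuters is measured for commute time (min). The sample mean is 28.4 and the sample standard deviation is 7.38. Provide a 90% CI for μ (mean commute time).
(24.75, 32.05)

t-interval (σ unknown):
df = n - 1 = 12
t* = 1.782 for 90% confidence

Margin of error = t* · s/√n = 1.782 · 7.38/√13 = 3.65

CI: (24.75, 32.05)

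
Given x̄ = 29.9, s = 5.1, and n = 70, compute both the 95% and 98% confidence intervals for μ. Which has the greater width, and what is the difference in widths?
98% CI is wider by 0.47

df = 69
95% CI: t* = 1.995, (28.68, 31.12), width = 2 · t* · s/√n = 2.43
98% CI: t* = 2.382, (28.45, 31.35), width = 2 · t* · s/√n = 2.90

The 98% CI is wider by 2.90 - 2.43 = 0.47.
Higher confidence requires a wider interval.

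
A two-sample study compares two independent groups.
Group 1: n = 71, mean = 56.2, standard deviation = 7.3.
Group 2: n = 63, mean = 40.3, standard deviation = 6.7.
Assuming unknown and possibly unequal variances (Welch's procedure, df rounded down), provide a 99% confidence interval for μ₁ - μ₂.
(12.74, 19.06)

Difference: x̄₁ - x̄₂ = 15.90
SE = √(s₁²/n₁ + s₂²/n₂) = √(7.3²/71 + 6.7²/63) = 1.2096
df = 131.84 → 131 (Welch–Satterthwaite, rounded down)
t* = 2.614

CI: 15.90 ± 2.614 · 1.2096 = 15.90 ± 3.16 = (12.74, 19.06)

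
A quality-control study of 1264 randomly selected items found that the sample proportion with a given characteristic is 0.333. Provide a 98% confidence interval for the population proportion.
(0.302, 0.364)

Proportion CI:
SE = √(p̂(1-p̂)/n) = √(0.333 · 0.667 / 1264) = 0.01326

z* = 2.326
Margin = z* · SE = 2.326 · 0.01326 = 0.0308

CI: 0.333 ± 0.0308 = (0.302, 0.364)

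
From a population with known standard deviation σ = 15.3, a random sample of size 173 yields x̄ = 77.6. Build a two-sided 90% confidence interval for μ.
(75.69, 79.51)

z-interval (σ known):
z* = 1.645 for 90% confidence

Margin of error = z* · σ/√n = 1.645 · 15.3/√173 = 1.91

CI: (77.6 - 1.91, 77.6 + 1.91) = (75.69, 79.51)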